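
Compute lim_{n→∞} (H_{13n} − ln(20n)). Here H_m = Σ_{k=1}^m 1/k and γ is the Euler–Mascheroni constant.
lim = ln(13/20) + γ

By Euler-Maclaurin, H_m = ln m + γ + O(1/m). So
  H_{13n} − ln(20n) = ln(13n) + γ − ln(20n) + O(1/n)
                       = ln(13/20) + γ + O(1/n).
Hence the limit is ln(13/20) + γ.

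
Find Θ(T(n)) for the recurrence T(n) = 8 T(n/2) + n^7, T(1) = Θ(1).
T(n) = Θ(n^7)

log_2 8 ≈ 3.000. f(n) = n^7 dominates n^(log_2 8) since 7 > 3.000, and the regularity condition a·f(n/b) = 8·(n/2)^7 = (8/128)·n^7 ≤ c·f(n) holds with c = 8/128 ≈ 0.0625 < 1. So this is Case 3: T(n) = Θ(f(n)) = Θ(n^7).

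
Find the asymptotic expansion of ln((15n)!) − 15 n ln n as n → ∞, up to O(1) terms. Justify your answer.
ln((15n)!) − 15 n ln n = 15(ln 15 − 1) n + (1/2) ln(2π·15n) + O(1/n)

Stirling: ln((15n)!) = 15n ln(15n) − 15n + (1/2) ln(2π·15n) + O(1/n).
Since 15n ln(15n) = 15n ln n + 15n ln 15, subtracting 15n ln n cancels the n ln n term exactly. What remains is 15(ln 15 − 1) n + (1/2) ln(2π·15n) + O(1/n).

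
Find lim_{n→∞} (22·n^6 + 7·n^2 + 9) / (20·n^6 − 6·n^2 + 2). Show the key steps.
lim = 22/20 = 11/10

For large n the leading n^6 terms dominate both numerator and denominator. Dividing top and bottom by n^6, every other term tends to 0, leaving 22/20 = 11/10.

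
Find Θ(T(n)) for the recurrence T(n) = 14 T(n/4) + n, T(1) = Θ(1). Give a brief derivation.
T(n) = Θ(n^(log_4 14))

Master theorem: compare f(n) = n to n^(log_4 14) where log_4 14 ≈ 1.904. Since 1 < log_4 14, we have f(n) = O(n^(log_4 14 − ε)) for some ε > 0 — Case 1. Hence T(n) = Θ(n^(log_4 14)).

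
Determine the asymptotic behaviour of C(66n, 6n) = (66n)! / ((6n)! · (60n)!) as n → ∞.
C(66n, 6n) ~ (285311670611/10000000000)^(6n) · sqrt(11/(20π·6n))

Write N = 6n. Apply Stirling to each factorial:
  (11N)! ~ sqrt(2π·11N) · (11N/e)^(11N),
  N! ~ sqrt(2π N) · (N/e)^N,
  (10N)! ~ sqrt(2π·10N) · (10N/e)^(10N).
The exponential factors combine to (11N)^(11N) / (N^N · (10N)^(10N)) = 11^(11N)/10^(10N) = (11^11/10^10)^N = (285311670611/10000000000)^N.
The square-root prefactors combine to sqrt(2π·11N) / (sqrt(2π N)·sqrt(2π·10N)) = sqrt(11 / (2π·10·N)) = sqrt(11/(20π·6n)).
Substituting N = 6n: C(66n, 6n) ~ (285311670611/10000000000)^(6n) · sqrt(11/(20π·6n)).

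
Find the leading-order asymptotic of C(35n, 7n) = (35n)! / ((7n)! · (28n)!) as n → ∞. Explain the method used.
C(35n, 7n) ~ (3125/256)^(7n) · sqrt(5/(8π·7n))

Write N = 7n. Apply Stirling to each factorial:
  (5N)! ~ sqrt(2π·5N) · (5N/e)^(5N),
  N! ~ sqrt(2π N) · (N/e)^N,
  (4N)! ~ sqrt(2π·4N) · (4N/e)^(4N).
The exponential factors combine to (5N)^(5N) / (N^N · (4N)^(4N)) = 5^(5N)/4^(4N) = (5^5/4^4)^N = (3125/256)^N.
The square-root prefactors combine to sqrt(2π·5N) / (sqrt(2π N)·sqrt(2π·4N)) = sqrt(5 / (2π·4·N)) = sqrt(5/(8π·7n)).
Substituting N = 7n: C(35n, 7n) ~ (3125/256)^(7n) · sqrt(5/(8π·7n)).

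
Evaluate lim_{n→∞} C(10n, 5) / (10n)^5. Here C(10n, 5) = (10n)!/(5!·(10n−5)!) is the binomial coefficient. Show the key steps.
lim = 1/5! = 1/120

With N = 10n → ∞: C(N, 5) / N^5 = [N(N−1)…(N−4)] / (5! · N^5) = (1/5!) · 1 · (1 − 1/(10n)) · (1 − 2/(10n)) · (1 − 3/(10n)) · (1 − 4/(10n)). Each factor → 1 as N → ∞, so the limit is 1/5! = 1/120.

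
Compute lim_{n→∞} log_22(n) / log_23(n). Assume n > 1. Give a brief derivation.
lim = ln(23) / ln(22) = log_22(23)

Change of base: log_22(n) = ln n / ln 22 and log_23(n) = ln n / ln 23. The ratio is (ln n / ln 22) · (ln 23 / ln n) = ln 23 / ln 22, a constant independent of n. So the limit is ln 23 / ln 22 = log_22(23).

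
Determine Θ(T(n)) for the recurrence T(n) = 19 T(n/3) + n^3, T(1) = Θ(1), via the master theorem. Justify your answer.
T(n) = Θ(n^3)

log_3 19 ≈ 2.680. f(n) = n^3 dominates n^(log_3 19) since 3 > 2.680, and the regularity condition a·f(n/b) = 19·(n/3)^3 = (19/27)·n^3 ≤ c·f(n) holds with c = 19/27 ≈ 0.704 < 1. So this is Case 3: T(n) = Θ(f(n)) = Θ(n^3).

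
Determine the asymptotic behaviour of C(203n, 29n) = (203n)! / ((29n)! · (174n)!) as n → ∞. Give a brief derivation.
C(203n, 29n) ~ (823543/46656)^(29n) · sqrt(7/(12π·29n))

Write N = 29n. Apply Stirling to each factorial:
  (7N)! ~ sqrt(2π·7N) · (7N/e)^(7N),
  N! ~ sqrt(2π N) · (N/e)^N,
  (6N)! ~ sqrt(2π·6N) · (6N/e)^(6N).
The exponential factors combine to (7N)^(7N) / (N^N · (6N)^(6N)) = 7^(7N)/6^(6N) = (7^7/6^6)^N = (823543/46656)^N.
The square-root prefactors combine to sqrt(2π·7N) / (sqrt(2π N)·sqrt(2π·6N)) = sqrt(7 / (2π·6·N)) = sqrt(7/(12π·29n)).
Substituting N = 29n: C(203n, 29n) ~ (823543/46656)^(29n) · sqrt(7/(12π·29n)).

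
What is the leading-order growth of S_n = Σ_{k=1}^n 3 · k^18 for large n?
S_n ~ 3 · n^19 / 19

By integral comparison (Euler-Maclaurin), Σ_{k=1}^n 3 · k^18 = 3 · ∫_0^n x^18 dx + O(n^18) = 3 · n^19/19 + O(n^18). (Equivalently, Faulhaber's formula gives the same leading term.)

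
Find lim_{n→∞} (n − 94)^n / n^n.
lim = e^(−94)

Rewrite as (1 − 94/n)^(n). By the standard limit (1 + x/n)^n → e^x, we have (1 − 94/n)^n → e^(−94), and raising to the 1st power gives e^(−94).
More precisely, ln[(1 − 94/n)^(n)] = n · ln(1 − 94/n) = n · (-94/n + O(1/n^2)) = -94 + O(1/n) → -94.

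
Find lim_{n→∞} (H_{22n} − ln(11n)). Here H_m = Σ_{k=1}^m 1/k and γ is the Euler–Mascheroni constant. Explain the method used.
lim = ln 2 + γ

By Euler-Maclaurin, H_m = ln m + γ + O(1/m). So
  H_{22n} − ln(11n) = ln(22n) + γ − ln(11n) + O(1/n)
                       = ln(22/11) + γ + O(1/n).
Hence the limit is ln(22/11) + γ (= ln 2).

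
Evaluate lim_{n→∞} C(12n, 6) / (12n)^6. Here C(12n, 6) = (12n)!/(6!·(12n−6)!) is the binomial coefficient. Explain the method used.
lim = 1/6! = 1/720

With N = 12n → ∞: C(N, 6) / N^6 = [N(N−1)…(N−5)] / (6! · N^6) = (1/6!) · 1 · (1 − 1/(12n)) · … · (1 − 5/(12n)). Each factor → 1 as N → ∞, so the limit is 1/6! = 1/720.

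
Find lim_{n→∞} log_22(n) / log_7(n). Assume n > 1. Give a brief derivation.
lim = ln(7) / ln(22) = log_22(7)

Change of base: log_22(n) = ln n / ln 22 and log_7(n) = ln n / ln 7. The ratio is (ln n / ln 22) · (ln 7 / ln n) = ln 7 / ln 22, a constant independent of n. So the limit is ln 7 / ln 22 = log_22(7).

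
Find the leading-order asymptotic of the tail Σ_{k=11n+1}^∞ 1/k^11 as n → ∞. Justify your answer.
Σ_{k>11n} 1/k^11 ~ 1/(10 · (11n)^10)

Compare to the integral: ∫_{11n}^∞ x^(−11) dx = [−x^(−10)/10]_{11n}^∞ = 1/((11−1)·(11n)^10). Euler-Maclaurin then gives
  Σ_{k>11n} 1/k^11 = ∫_{11n}^∞ dx/x^11 − 1/(2·(11n)^11) + O(1/(11n)^12).
(Equivalently this is ζ(11) − Σ_{k≤11n} 1/k^11.)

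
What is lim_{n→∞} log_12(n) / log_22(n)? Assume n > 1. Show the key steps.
lim = ln(22) / ln(12) = log_12(22)

Change of base: log_12(n) = ln n / ln 12 and log_22(n) = ln n / ln 22. The ratio is (ln n / ln 12) · (ln 22 / ln n) = ln 22 / ln 12, a constant independent of n. So the limit is ln 22 / ln 12 = log_12(22).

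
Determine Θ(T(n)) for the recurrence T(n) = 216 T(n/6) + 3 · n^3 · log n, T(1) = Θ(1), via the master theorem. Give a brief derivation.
T(n) = Θ(n^3 · (log n)^2)

Here log_6 216 = 3 and f(n) = 3 · n^3 · log n = Θ(n^(log_6 216) · (log n)^1). This is the extended Case 2 of the master theorem (f matches the critical exponent up to log factors), giving T(n) = Θ(n^(log_6 216) · (log n)^(1+1)) = Θ(n^3 · (log n)^2).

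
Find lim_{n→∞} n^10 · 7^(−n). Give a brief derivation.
lim = 0

Exponentials with base > 1 dominate every fixed polynomial: for any fixed c, n^c / 7^n → 0 as n → ∞ (e.g. by the ratio test, or by writing 7^n = e^(n ln 7) and noting e^(n ln 7) / n^c → ∞). Hence n^10 · 7^(−n) = n^10 / 7^n → 0.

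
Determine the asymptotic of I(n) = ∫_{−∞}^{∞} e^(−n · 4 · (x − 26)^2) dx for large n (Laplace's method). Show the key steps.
I(n) = sqrt(π/(4n))

Here φ(x) = 4 · (x − 26)^2 has its unique minimum at x* = 26 with φ(x*) = 0 and φ''(x*) = 8. Laplace's method gives
  I(n) ~ e^(−n φ(x*)) · sqrt(2π / (n · φ''(x*))) = sqrt(2π / (8n)) = sqrt(π/(4n)).
This is exact: substituting u = (x − 26)·sqrt(4n) gives I(n) = (1/sqrt(4n)) ∫_{−∞}^{∞} e^(−u^2) du = sqrt(π/(4n)).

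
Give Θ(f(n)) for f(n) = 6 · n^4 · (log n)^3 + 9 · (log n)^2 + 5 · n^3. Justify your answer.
f(n) ∈ Θ(n^4 · (log n)^3)

Compare the terms by growth order. For large n, n^a · (log n)^b dominates n^a' · (log n)^b' iff a > a', or (a = a' and b > b'). Ranking the 3 terms shows the dominant one is 6 · n^4 · (log n)^3. Hence f(n) ∈ Θ(n^4 · (log n)^3).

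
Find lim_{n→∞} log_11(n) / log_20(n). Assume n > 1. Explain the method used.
lim = ln(20) / ln(11) = log_11(20)

Change of base: log_11(n) = ln n / ln 11 and log_20(n) = ln n / ln 20. The ratio is (ln n / ln 11) · (ln 20 / ln n) = ln 20 / ln 11, a constant independent of n. So the limit is ln 20 / ln 11 = log_11(20).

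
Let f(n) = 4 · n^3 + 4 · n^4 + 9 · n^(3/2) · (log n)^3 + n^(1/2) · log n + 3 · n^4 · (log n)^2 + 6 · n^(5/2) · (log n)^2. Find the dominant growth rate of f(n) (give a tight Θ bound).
f(n) ∈ Θ(n^4 · (log n)^2)

Compare the terms by growth order. For large n, n^a · (log n)^b dominates n^a' · (log n)^b' iff a > a', or (a = a' and b > b'). Ranking the 6 terms shows the dominant one is 3 · n^4 · (log n)^2. Hence f(n) ∈ Θ(n^4 · (log n)^2).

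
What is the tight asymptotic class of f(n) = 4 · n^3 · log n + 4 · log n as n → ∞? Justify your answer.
f(n) ∈ Θ(n^3 · log n)

Compare the terms by growth order. For large n, n^a · (log n)^b dominates n^a' · (log n)^b' iff a > a', or (a = a' and b > b'). Ranking the 2 terms shows the dominant one is 4 · n^3 · log n. Hence f(n) ∈ Θ(n^3 · log n).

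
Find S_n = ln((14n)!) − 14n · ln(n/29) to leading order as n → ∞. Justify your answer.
S_n ~ 14n · (ln 406 − 1) + O(ln n)

Stirling: ln((14n)!) = 14n ln(14n) − 14n + O(ln n).
  S_n = 14n ln(14n) − 14n − 14n ln(n/29) + O(ln n)
      = 14n ln(14n) − 14n ln n + 14n ln 29 − 14n + O(ln n)
      = 14n ln 14 + 14n ln 29 − 14n + O(ln n)
      = 14n (ln 406 − 1) + O(ln n).
Numerically ln(406) − 1 ≈ 5.0064.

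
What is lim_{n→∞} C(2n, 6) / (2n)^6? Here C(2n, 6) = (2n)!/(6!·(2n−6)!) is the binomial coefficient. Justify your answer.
lim = 1/6! = 1/720

With N = 2n → ∞: C(N, 6) / N^6 = [N(N−1)…(N−5)] / (6! · N^6) = (1/6!) · 1 · (1 − 1/(2n)) · … · (1 − 5/(2n)). Each factor → 1 as N → ∞, so the limit is 1/6! = 1/720.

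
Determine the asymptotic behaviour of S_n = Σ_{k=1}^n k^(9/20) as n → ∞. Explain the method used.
S_n ~ (20/29) · n^(29/20)

Integral comparison: Σ_{k=1}^n k^(9/20) = ∫_0^n x^(9/20) dx + O(n^(9/20)). The integral is n^(1 + 9/20) / (1 + 9/20) = n^((9+20)/20) / ((9+20)/20) = (20/29) · n^(29/20).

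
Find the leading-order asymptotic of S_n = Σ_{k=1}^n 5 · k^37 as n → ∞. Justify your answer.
S_n ~ 5 · n^38 / 38

By integral comparison (Euler-Maclaurin), Σ_{k=1}^n 5 · k^37 = 5 · ∫_0^n x^37 dx + O(n^37) = 5 · n^38/38 + O(n^37). (Equivalently, Faulhaber's formula gives the same leading term.)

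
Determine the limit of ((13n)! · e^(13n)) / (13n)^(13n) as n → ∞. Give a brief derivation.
lim = ∞

Stirling: (13n)! ~ sqrt(2π·13n) · (13n/e)^(13n). Hence
  (13n)! · e^(13n) / (13n)^(13n) ~ sqrt(2π·13n) = sqrt(2π·13) · sqrt(n) → ∞.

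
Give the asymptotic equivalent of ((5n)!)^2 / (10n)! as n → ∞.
((5n)!)^2/(10n)! ~ ((2π·5n)^(1/2) / sqrt(2)) · 2^(−2·5n)  →  0

Write N = 5n. Stirling: N! ~ sqrt(2π N)(N/e)^N and (2N)! ~ sqrt(2π·2N)·(2N/e)^(2N).
  (N!)^2/(2N)! ~ (2π N)^(2/2) (N/e)^(2N) / [sqrt(2π·2N) (2N/e)^(2N)]
     = (2π N)^(2/2) / sqrt(2π·2N) · (N/(2N))^(2N)
     = (2π N)^((2−1)/2) / sqrt(2) · 2^(−2N).
Since 2^2 > 1, the factor 2^(−2N) decays exponentially, so the ratio → 0. Substituting N = 5n gives the stated form.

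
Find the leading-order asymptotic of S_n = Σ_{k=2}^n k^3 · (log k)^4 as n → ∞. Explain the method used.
S_n ~ n^4 · (log n)^4 / 4

By integral comparison, S_n = ∫_1^n x^3 · (log x)^4 dx + O(n^3 · (log n)^4). For the integral, the leading term of ∫_1^n x^3 (log x)^4 dx is n^4/4 · (log n)^4 (by repeated integration by parts; each step lowers the log-exponent and produces a relatively O(1/log n) correction). Hence S_n ~ n^4 · (log n)^4 / 4.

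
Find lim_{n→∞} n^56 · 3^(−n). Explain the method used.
lim = 0

Exponentials with base > 1 dominate every fixed polynomial: for any fixed c, n^c / 3^n → 0 as n → ∞ (e.g. by the ratio test, or by writing 3^n = e^(n ln 3) and noting e^(n ln 3) / n^c → ∞). Hence n^56 · 3^(−n) = n^56 / 3^n → 0.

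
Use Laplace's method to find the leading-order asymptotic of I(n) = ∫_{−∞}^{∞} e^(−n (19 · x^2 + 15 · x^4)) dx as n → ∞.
I(n) ~ sqrt(π/(19n))

φ(x) = 19 · x^2 + 15 · x^4 has its unique global minimum at x* = 0 (since φ'(x) = 38x + 60x^3 = 0 only at x = 0 for real x with both coefficients positive, and φ → ∞ as |x| → ∞). At x* = 0, φ(0) = 0 and φ''(0) = 38. Laplace's method then gives
  I(n) ~ sqrt(2π / (n · φ''(0))) · e^(−n φ(0)) = sqrt(2π / (38n)) = sqrt(π/(19n)).
The 15 · x^4 term contributes only at subleading order (an O(1/n) relative correction).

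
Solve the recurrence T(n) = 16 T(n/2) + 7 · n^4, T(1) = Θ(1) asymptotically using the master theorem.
T(n) = Θ(n^4 log n)

log_2 16 = 4, and f(n) = 7 · n^4 = Θ(n^(log_2 16)). This is Case 2 of the master theorem: T(n) = Θ(f(n) · log n) = Θ(n^4 log n).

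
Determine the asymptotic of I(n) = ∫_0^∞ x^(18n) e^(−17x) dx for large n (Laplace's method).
I(n) ~ (sqrt(2π·18n) / 17) · (18n/(17e))^(18n)

Write the integrand as exp(18n ln x − 17x) and set f(x) = 18n ln x − 17x. Then f'(x) = 18n/x − 17 = 0 at x* = 18n/17, and f''(x*) = −18n/x*^2 = −17^2/(18n). Laplace's method (interior maximum) gives
  I(n) ~ e^(f(x*)) · sqrt(2π / |f''(x*)|)
        = exp(18n ln(18n/17) − 18n) · sqrt(2π · 18n / 17^2)
        = (18n/17)^(18n) e^(−18n) · sqrt(2π·18n) / 17
        = (sqrt(2π·18n) / 17) · (18n/(17e))^(18n).
This matches Γ(18n+1)/17^(18n+1) with Stirling applied to Γ.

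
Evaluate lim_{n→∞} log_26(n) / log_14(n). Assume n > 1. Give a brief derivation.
lim = ln(14) / ln(26) = log_26(14)

Change of base: log_26(n) = ln n / ln 26 and log_14(n) = ln n / ln 14. The ratio is (ln n / ln 26) · (ln 14 / ln n) = ln 14 / ln 26, a constant independent of n. So the limit is ln 14 / ln 26 = log_26(14).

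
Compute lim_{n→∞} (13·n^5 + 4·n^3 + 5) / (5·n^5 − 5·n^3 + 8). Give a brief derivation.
lim = 13/5

For large n the leading n^5 terms dominate both numerator and denominator. Dividing top and bottom by n^5, every other term tends to 0, leaving 13/5.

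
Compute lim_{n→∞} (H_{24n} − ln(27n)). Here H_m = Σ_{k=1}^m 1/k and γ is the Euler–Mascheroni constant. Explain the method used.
lim = ln(8/9) + γ

By Euler-Maclaurin, H_m = ln m + γ + O(1/m). So
  H_{24n} − ln(27n) = ln(24n) + γ − ln(27n) + O(1/n)
                       = ln(24/27) + γ + O(1/n).
Hence the limit is ln(24/27) + γ (= ln(8/9)).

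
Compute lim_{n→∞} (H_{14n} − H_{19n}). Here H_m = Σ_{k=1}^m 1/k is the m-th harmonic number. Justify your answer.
lim = ln(14/19)

Euler-Maclaurin gives H_m = ln m + γ + 1/(2m) + O(1/m^2). The γ and O(1/m) terms cancel in the difference:
  H_{14n} − H_{19n} = ln(14n) − ln(19n) + O(1/n) = ln(14/19) + O(1/n).
Hence the limit is ln(14/19).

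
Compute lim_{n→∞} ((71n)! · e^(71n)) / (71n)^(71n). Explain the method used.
lim = ∞

Stirling: (71n)! ~ sqrt(2π·71n) · (71n/e)^(71n). Hence
  (71n)! · e^(71n) / (71n)^(71n) ~ sqrt(2π·71n) = sqrt(2π·71) · sqrt(n) → ∞.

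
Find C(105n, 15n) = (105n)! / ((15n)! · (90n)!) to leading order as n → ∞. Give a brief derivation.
C(105n, 15n) ~ (823543/46656)^(15n) · sqrt(7/(12π·15n))

Write N = 15n. Apply Stirling to each factorial:
  (7N)! ~ sqrt(2π·7N) · (7N/e)^(7N),
  N! ~ sqrt(2π N) · (N/e)^N,
  (6N)! ~ sqrt(2π·6N) · (6N/e)^(6N).
The exponential factors combine to (7N)^(7N) / (N^N · (6N)^(6N)) = 7^(7N)/6^(6N) = (7^7/6^6)^N = (823543/46656)^N.
The square-root prefactors combine to sqrt(2π·7N) / (sqrt(2π N)·sqrt(2π·6N)) = sqrt(7 / (2π·6·N)) = sqrt(7/(12π·15n)).
Substituting N = 15n: C(105n, 15n) ~ (823543/46656)^(15n) · sqrt(7/(12π·15n)).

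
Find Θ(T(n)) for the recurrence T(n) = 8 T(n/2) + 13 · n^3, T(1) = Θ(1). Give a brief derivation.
T(n) = Θ(n^3 log n)

log_2 8 = 3, and f(n) = 13 · n^3 = Θ(n^(log_2 8)). This is Case 2 of the master theorem: T(n) = Θ(f(n) · log n) = Θ(n^3 log n).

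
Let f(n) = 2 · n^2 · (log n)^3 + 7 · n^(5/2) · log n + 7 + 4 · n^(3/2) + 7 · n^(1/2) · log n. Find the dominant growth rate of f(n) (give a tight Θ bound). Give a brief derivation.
f(n) ∈ Θ(n^(5/2) · log n)

Compare the terms by growth order. For large n, n^a · (log n)^b dominates n^a' · (log n)^b' iff a > a', or (a = a' and b > b'). Ranking the 5 terms shows the dominant one is 7 · n^(5/2) · log n. Hence f(n) ∈ Θ(n^(5/2) · log n).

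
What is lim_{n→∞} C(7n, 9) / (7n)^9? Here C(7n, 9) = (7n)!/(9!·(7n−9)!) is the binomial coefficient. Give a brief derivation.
lim = 1/9! = 1/362880

With N = 7n → ∞: C(N, 9) / N^9 = [N(N−1)…(N−8)] / (9! · N^9) = (1/9!) · 1 · (1 − 1/(7n)) · … · (1 − 8/(7n)). Each factor → 1 as N → ∞, so the limit is 1/9! = 1/362880.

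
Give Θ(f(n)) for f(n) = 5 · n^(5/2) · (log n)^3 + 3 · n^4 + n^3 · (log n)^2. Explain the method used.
f(n) ∈ Θ(n^4)

Compare the terms by growth order. For large n, n^a · (log n)^b dominates n^a' · (log n)^b' iff a > a', or (a = a' and b > b'). Ranking the 3 terms shows the dominant one is 3 · n^4. Hence f(n) ∈ Θ(n^4).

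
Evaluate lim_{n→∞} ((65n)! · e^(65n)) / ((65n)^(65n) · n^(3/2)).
lim = 0

Stirling: (65n)! ~ sqrt(2π·65n) · (65n/e)^(65n). Hence
  (65n)! · e^(65n) / (65n)^(65n) ~ sqrt(2π·65n).
Dividing by n^(3/2): sqrt(2π·65n) / n^(3/2) = sqrt(2π·65) · n^((1−3)/2), so the expression behaves like sqrt(2π·65) · n^((1−3)/2) → 0.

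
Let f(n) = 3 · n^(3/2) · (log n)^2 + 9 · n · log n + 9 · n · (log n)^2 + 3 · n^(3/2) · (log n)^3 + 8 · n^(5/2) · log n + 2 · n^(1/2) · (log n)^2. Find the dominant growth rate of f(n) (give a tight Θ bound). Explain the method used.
f(n) ∈ Θ(n^(5/2) · log n)

Compare the terms by growth order. For large n, n^a · (log n)^b dominates n^a' · (log n)^b' iff a > a', or (a = a' and b > b'). Ranking the 6 terms shows the dominant one is 8 · n^(5/2) · log n. Hence f(n) ∈ Θ(n^(5/2) · log n).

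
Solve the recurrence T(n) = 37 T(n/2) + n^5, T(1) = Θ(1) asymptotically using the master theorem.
T(n) = Θ(n^(log_2 37))

Master theorem: compare f(n) = n^5 to n^(log_2 37) where log_2 37 ≈ 5.209. Since 5 < log_2 37, we have f(n) = O(n^(log_2 37 − ε)) for some ε > 0 — Case 1. Hence T(n) = Θ(n^(log_2 37)).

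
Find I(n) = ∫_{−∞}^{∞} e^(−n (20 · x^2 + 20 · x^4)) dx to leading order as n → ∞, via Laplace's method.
I(n) ~ sqrt(π/(20n))

φ(x) = 20 · x^2 + 20 · x^4 has its unique global minimum at x* = 0 (since φ'(x) = 40x + 80x^3 = 0 only at x = 0 for real x with both coefficients positive, and φ → ∞ as |x| → ∞). At x* = 0, φ(0) = 0 and φ''(0) = 40. Laplace's method then gives
  I(n) ~ sqrt(2π / (n · φ''(0))) · e^(−n φ(0)) = sqrt(2π / (40n)) = sqrt(π/(20n)).
The 20 · x^4 term contributes only at subleading order (an O(1/n) relative correction).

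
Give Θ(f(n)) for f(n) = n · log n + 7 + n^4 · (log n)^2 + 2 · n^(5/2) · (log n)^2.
f(n) ∈ Θ(n^4 · (log n)^2)

Compare the terms by growth order. For large n, n^a · (log n)^b dominates n^a' · (log n)^b' iff a > a', or (a = a' and b > b'). Ranking the 4 terms shows the dominant one is n^4 · (log n)^2. Hence f(n) ∈ Θ(n^4 · (log n)^2).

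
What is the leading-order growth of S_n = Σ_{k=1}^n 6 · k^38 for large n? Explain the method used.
S_n ~ 2 · n^39 / 13

By integral comparison (Euler-Maclaurin), Σ_{k=1}^n 6 · k^38 = 6 · ∫_0^n x^38 dx + O(n^38) = 6 · n^39/39 = 2 · n^39 / 13 + O(n^38). (Equivalently, Faulhaber's formula gives the same leading term.)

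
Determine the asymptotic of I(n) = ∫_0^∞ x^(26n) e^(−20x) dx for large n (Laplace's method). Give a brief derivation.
I(n) ~ (sqrt(2π·26n) / 20) · (26n/(20e))^(26n)

Write the integrand as exp(26n ln x − 20x) and set f(x) = 26n ln x − 20x. Then f'(x) = 26n/x − 20 = 0 at x* = 26n/20, and f''(x*) = −26n/x*^2 = −20^2/(26n). Laplace's method (interior maximum) gives
  I(n) ~ e^(f(x*)) · sqrt(2π / |f''(x*)|)
        = exp(26n ln(26n/20) − 26n) · sqrt(2π · 26n / 20^2)
        = (26n/20)^(26n) e^(−26n) · sqrt(2π·26n) / 20
        = (sqrt(2π·26n) / 20) · (26n/(20e))^(26n).
This matches Γ(26n+1)/20^(26n+1) with Stirling applied to Γ.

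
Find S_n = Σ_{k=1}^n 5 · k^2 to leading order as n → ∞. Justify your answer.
S_n ~ 5 · n^3 / 3

By integral comparison (Euler-Maclaurin), Σ_{k=1}^n 5 · k^2 = 5 · ∫_0^n x^2 dx + O(n^2) = 5 · n^3/3 + O(n^2). (Equivalently, Faulhaber's formula gives the same leading term.)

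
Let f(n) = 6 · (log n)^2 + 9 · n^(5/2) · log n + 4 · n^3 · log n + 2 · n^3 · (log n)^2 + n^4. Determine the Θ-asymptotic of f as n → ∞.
f(n) ∈ Θ(n^4)

Compare the terms by growth order. For large n, n^a · (log n)^b dominates n^a' · (log n)^b' iff a > a', or (a = a' and b > b'). Ranking the 5 terms shows the dominant one is n^4. Hence f(n) ∈ Θ(n^4).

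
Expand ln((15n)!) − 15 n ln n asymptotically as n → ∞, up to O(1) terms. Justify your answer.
ln((15n)!) − 15 n ln n = 15(ln 15 − 1) n + (1/2) ln(2π·15n) + O(1/n)

Stirling: ln((15n)!) = 15n ln(15n) − 15n + (1/2) ln(2π·15n) + O(1/n).
Since 15n ln(15n) = 15n ln n + 15n ln 15, subtracting 15n ln n cancels the n ln n term exactly. What remains is 15(ln 15 − 1) n + (1/2) ln(2π·15n) + O(1/n).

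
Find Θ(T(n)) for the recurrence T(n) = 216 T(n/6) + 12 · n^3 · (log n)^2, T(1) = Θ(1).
T(n) = Θ(n^3 · (log n)^3)

Here log_6 216 = 3 and f(n) = 12 · n^3 · (log n)^2 = Θ(n^(log_6 216) · (log n)^2). This is the extended Case 2 of the master theorem (f matches the critical exponent up to log factors), giving T(n) = Θ(n^(log_6 216) · (log n)^(2+1)) = Θ(n^3 · (log n)^3).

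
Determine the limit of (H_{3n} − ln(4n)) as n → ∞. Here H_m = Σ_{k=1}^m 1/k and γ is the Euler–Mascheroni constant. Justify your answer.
lim = ln(3/4) + γ

By Euler-Maclaurin, H_m = ln m + γ + O(1/m). So
  H_{3n} − ln(4n) = ln(3n) + γ − ln(4n) + O(1/n)
                       = ln(3/4) + γ + O(1/n).
Hence the limit is ln(3/4) + γ.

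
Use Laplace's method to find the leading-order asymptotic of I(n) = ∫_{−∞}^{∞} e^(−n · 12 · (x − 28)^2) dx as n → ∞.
I(n) = sqrt(π/(12n))

Here φ(x) = 12 · (x − 28)^2 has its unique minimum at x* = 28 with φ(x*) = 0 and φ''(x*) = 24. Laplace's method gives
  I(n) ~ e^(−n φ(x*)) · sqrt(2π / (n · φ''(x*))) = sqrt(2π / (24n)) = sqrt(π/(12n)).
This is exact: substituting u = (x − 28)·sqrt(12n) gives I(n) = (1/sqrt(12n)) ∫_{−∞}^{∞} e^(−u^2) du = sqrt(π/(12n)).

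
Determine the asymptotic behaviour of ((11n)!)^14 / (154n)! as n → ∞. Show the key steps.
((11n)!)^14/(154n)! ~ ((2π·11n)^(13/2) / sqrt(14)) · 14^(−14·11n)  →  0

Write N = 11n. Stirling: N! ~ sqrt(2π N)(N/e)^N and (14N)! ~ sqrt(2π·14N)·(14N/e)^(14N).
  (N!)^14/(14N)! ~ (2π N)^(14/2) (N/e)^(14N) / [sqrt(2π·14N) (14N/e)^(14N)]
     = (2π N)^(14/2) / sqrt(2π·14N) · (N/(14N))^(14N)
     = (2π N)^((14−1)/2) / sqrt(14) · 14^(−14N).
Since 14^14 > 1, the factor 14^(−14N) decays exponentially, so the ratio → 0. Substituting N = 11n gives the stated form.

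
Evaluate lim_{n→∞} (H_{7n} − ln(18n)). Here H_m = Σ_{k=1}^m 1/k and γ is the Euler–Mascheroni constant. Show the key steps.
lim = ln(7/18) + γ

By Euler-Maclaurin, H_m = ln m + γ + O(1/m). So
  H_{7n} − ln(18n) = ln(7n) + γ − ln(18n) + O(1/n)
                       = ln(7/18) + γ + O(1/n).
Hence the limit is ln(7/18) + γ.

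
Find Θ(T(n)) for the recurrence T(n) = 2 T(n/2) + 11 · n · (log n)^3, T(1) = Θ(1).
T(n) = Θ(n · (log n)^4)

Here log_2 2 = 1 and f(n) = 11 · n · (log n)^3 = Θ(n^(log_2 2) · (log n)^3). This is the extended Case 2 of the master theorem (f matches the critical exponent up to log factors), giving T(n) = Θ(n^(log_2 2) · (log n)^(3+1)) = Θ(n · (log n)^4).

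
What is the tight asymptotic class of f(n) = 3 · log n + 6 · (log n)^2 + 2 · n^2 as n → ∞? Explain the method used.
f(n) ∈ Θ(n^2)

Compare the terms by growth order. For large n, n^a · (log n)^b dominates n^a' · (log n)^b' iff a > a', or (a = a' and b > b'). Ranking the 3 terms shows the dominant one is 2 · n^2. Hence f(n) ∈ Θ(n^2).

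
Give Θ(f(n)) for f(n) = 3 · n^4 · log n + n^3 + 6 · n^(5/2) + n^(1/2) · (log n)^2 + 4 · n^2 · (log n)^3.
f(n) ∈ Θ(n^4 · log n)

Compare the terms by growth order. For large n, n^a · (log n)^b dominates n^a' · (log n)^b' iff a > a', or (a = a' and b > b'). Ranking the 5 terms shows the dominant one is 3 · n^4 · log n. Hence f(n) ∈ Θ(n^4 · log n).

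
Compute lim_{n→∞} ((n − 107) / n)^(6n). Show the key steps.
lim = e^(−642)

Rewrite as (1 − 107/n)^(6n). By the standard limit (1 + x/n)^n → e^x, we have (1 − 107/n)^n → e^(−107), and raising to the 6th power gives e^(−642).
More precisely, ln[(1 − 107/n)^(6n)] = 6n · ln(1 − 107/n) = 6n · (-107/n + O(1/n^2)) = -642 + O(1/n) → -642.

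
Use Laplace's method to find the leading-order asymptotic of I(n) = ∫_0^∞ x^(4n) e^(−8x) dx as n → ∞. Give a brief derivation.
I(n) ~ (sqrt(2π·4n) / 8) · (4n/(8e))^(4n)

Write the integrand as exp(4n ln x − 8x) and set f(x) = 4n ln x − 8x. Then f'(x) = 4n/x − 8 = 0 at x* = 4n/8, and f''(x*) = −4n/x*^2 = −8^2/(4n). Laplace's method (interior maximum) gives
  I(n) ~ e^(f(x*)) · sqrt(2π / |f''(x*)|)
        = exp(4n ln(4n/8) − 4n) · sqrt(2π · 4n / 8^2)
        = (4n/8)^(4n) e^(−4n) · sqrt(2π·4n) / 8
        = (sqrt(2π·4n) / 8) · (4n/(8e))^(4n).
This matches Γ(4n+1)/8^(4n+1) with Stirling applied to Γ.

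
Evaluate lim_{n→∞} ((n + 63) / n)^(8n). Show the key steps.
lim = e^504

Rewrite as (1 + 63/n)^(8n). By the standard limit (1 + x/n)^n → e^x, we have (1 + 63/n)^n → e^63, and raising to the 8th power gives e^504.
More precisely, ln[(1 + 63/n)^(8n)] = 8n · ln(1 + 63/n) = 8n · (63/n + O(1/n^2)) = 504 + O(1/n) → 504.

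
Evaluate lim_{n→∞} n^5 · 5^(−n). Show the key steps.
lim = 0

Exponentials with base > 1 dominate every fixed polynomial: for any fixed c, n^c / 5^n → 0 as n → ∞ (e.g. by the ratio test, or by writing 5^n = e^(n ln 5) and noting e^(n ln 5) / n^c → ∞). Hence n^5 · 5^(−n) = n^5 / 5^n → 0.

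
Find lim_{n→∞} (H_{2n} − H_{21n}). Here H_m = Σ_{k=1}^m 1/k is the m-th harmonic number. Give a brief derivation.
lim = ln(2/21)

Euler-Maclaurin gives H_m = ln m + γ + 1/(2m) + O(1/m^2). The γ and O(1/m) terms cancel in the difference:
  H_{2n} − H_{21n} = ln(2n) − ln(21n) + O(1/n) = ln(2/21) + O(1/n).
Hence the limit is ln(2/21).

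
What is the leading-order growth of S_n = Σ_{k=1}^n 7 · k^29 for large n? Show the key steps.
S_n ~ 7 · n^30 / 30

By integral comparison (Euler-Maclaurin), Σ_{k=1}^n 7 · k^29 = 7 · ∫_0^n x^29 dx + O(n^29) = 7 · n^30/30 + O(n^29). (Equivalently, Faulhaber's formula gives the same leading term.)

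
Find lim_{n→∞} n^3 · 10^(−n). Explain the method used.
lim = 0

Exponentials with base > 1 dominate every fixed polynomial: for any fixed c, n^c / 10^n → 0 as n → ∞ (e.g. by the ratio test, or by writing 10^n = e^(n ln 10) and noting e^(n ln 10) / n^c → ∞). Hence n^3 · 10^(−n) = n^3 / 10^n → 0.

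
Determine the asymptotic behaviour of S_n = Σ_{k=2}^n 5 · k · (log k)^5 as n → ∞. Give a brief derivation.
S_n ~ 5 · n^2 · (log n)^5 / 2

By integral comparison, S_n = ∫_1^n 5 · x · (log x)^5 dx + O(n · (log n)^5). For the integral, the leading term of ∫_1^n x^1 (log x)^5 dx is n^2/2 · (log n)^5 (by repeated integration by parts; each step lowers the log-exponent and produces a relatively O(1/log n) correction). Hence S_n ~ 5 · n^2 · (log n)^5 / 2.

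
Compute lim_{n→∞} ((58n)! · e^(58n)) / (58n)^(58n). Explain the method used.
lim = ∞

Stirling: (58n)! ~ sqrt(2π·58n) · (58n/e)^(58n). Hence
  (58n)! · e^(58n) / (58n)^(58n) ~ sqrt(2π·58n) = sqrt(2π·58) · sqrt(n) → ∞.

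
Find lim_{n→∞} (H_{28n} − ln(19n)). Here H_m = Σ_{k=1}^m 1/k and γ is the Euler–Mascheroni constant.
lim = ln(28/19) + γ

By Euler-Maclaurin, H_m = ln m + γ + O(1/m). So
  H_{28n} − ln(19n) = ln(28n) + γ − ln(19n) + O(1/n)
                       = ln(28/19) + γ + O(1/n).
Hence the limit is ln(28/19) + γ.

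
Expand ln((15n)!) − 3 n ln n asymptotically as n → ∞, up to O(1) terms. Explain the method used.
ln((15n)!) − 3 n ln n = 12 n ln n + 15(ln 15 − 1) n + (1/2) ln(2π·15n) + O(1/n)

Stirling: ln((15n)!) = 15n ln(15n) − 15n + (1/2) ln(2π·15n) + O(1/n).
Expand 15n ln(15n) = 15n (ln n + ln 15) = 15n ln n + 15n ln 15.
Subtract 3n ln n: leading term is (15 − 3) n ln n = 12 n ln n. The next term is 15n ln 15 − 15n = 15(ln 15 − 1) n. Then the (1/2) ln(2π·15n) correction.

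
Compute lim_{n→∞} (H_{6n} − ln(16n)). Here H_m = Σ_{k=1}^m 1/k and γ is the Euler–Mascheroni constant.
lim = ln(3/8) + γ

By Euler-Maclaurin, H_m = ln m + γ + O(1/m). So
  H_{6n} − ln(16n) = ln(6n) + γ − ln(16n) + O(1/n)
                       = ln(6/16) + γ + O(1/n).
Hence the limit is ln(6/16) + γ (= ln(3/8)).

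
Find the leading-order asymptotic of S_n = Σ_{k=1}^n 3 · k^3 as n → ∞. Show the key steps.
S_n ~ 3 · n^4 / 4

By integral comparison (Euler-Maclaurin), Σ_{k=1}^n 3 · k^3 = 3 · ∫_0^n x^3 dx + O(n^3) = 3 · n^4/4 + O(n^3). (Equivalently, Faulhaber's formula gives the same leading term.)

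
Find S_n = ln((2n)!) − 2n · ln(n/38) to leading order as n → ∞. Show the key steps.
S_n ~ 2n · (ln 76 − 1) + O(ln n)

Stirling: ln((2n)!) = 2n ln(2n) − 2n + O(ln n).
  S_n = 2n ln(2n) − 2n − 2n ln(n/38) + O(ln n)
      = 2n ln(2n) − 2n ln n + 2n ln 38 − 2n + O(ln n)
      = 2n ln 2 + 2n ln 38 − 2n + O(ln n)
      = 2n (ln 76 − 1) + O(ln n).
Numerically ln(76) − 1 ≈ 3.3307.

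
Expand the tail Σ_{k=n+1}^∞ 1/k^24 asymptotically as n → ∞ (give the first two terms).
Σ_{k>n} 1/k^24 = 1/(23 · n^23) − 1/(2 · n^24) + O(1/n^25)

Compare to the integral: ∫_{n}^∞ x^(−24) dx = [−x^(−23)/23]_{n}^∞ = 1/((24−1)·n^23). The Euler-Maclaurin correction adds −f(n)/2 = −1/(2·n^24). Euler-Maclaurin then gives
  Σ_{k>n} 1/k^24 = ∫_{n}^∞ dx/x^24 − 1/(2·n^24) + O(1/n^25).
(Equivalently this is ζ(24) − Σ_{k≤n} 1/k^24.)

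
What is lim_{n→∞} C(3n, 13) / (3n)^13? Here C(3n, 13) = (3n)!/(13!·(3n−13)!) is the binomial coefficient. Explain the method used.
lim = 1/13! = 1/6227020800

With N = 3n → ∞: C(N, 13) / N^13 = [N(N−1)…(N−12)] / (13! · N^13) = (1/13!) · 1 · (1 − 1/(3n)) · … · (1 − 12/(3n)). Each factor → 1 as N → ∞, so the limit is 1/13! = 1/6227020800.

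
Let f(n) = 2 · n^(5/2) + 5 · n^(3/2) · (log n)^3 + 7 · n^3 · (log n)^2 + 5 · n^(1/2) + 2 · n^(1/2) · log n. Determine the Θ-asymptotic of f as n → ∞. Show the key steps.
f(n) ∈ Θ(n^3 · (log n)^2)

Compare the terms by growth order. For large n, n^a · (log n)^b dominates n^a' · (log n)^b' iff a > a', or (a = a' and b > b'). Ranking the 5 terms shows the dominant one is 7 · n^3 · (log n)^2. Hence f(n) ∈ Θ(n^3 · (log n)^2).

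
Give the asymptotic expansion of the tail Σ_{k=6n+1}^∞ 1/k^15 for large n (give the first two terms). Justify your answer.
Σ_{k>6n} 1/k^15 = 1/(14 · (6n)^14) − 1/(2 · (6n)^15) + O(1/(6n)^16)

Compare to the integral: ∫_{6n}^∞ x^(−15) dx = [−x^(−14)/14]_{6n}^∞ = 1/((15−1)·(6n)^14). The Euler-Maclaurin correction adds −f(6n)/2 = −1/(2·(6n)^15). Euler-Maclaurin then gives
  Σ_{k>6n} 1/k^15 = ∫_{6n}^∞ dx/x^15 − 1/(2·(6n)^15) + O(1/(6n)^16).
(Equivalently this is ζ(15) − Σ_{k≤6n} 1/k^15.)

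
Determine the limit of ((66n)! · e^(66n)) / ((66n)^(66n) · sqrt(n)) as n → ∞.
lim = sqrt(2π·66)

Stirling: (66n)! ~ sqrt(2π·66n) · (66n/e)^(66n). Hence
  (66n)! · e^(66n) / (66n)^(66n) ~ sqrt(2π·66n).
Dividing by sqrt(n): sqrt(2π·66n) / sqrt(n) = sqrt(2π·66) · n^((1−1)/2), so the limit is sqrt(2π·66).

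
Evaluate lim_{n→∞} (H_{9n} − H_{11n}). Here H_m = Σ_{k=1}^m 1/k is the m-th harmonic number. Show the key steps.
lim = ln(9/11)

Euler-Maclaurin gives H_m = ln m + γ + 1/(2m) + O(1/m^2). The γ and O(1/m) terms cancel in the difference:
  H_{9n} − H_{11n} = ln(9n) − ln(11n) + O(1/n) = ln(9/11) + O(1/n).
Hence the limit is ln(9/11).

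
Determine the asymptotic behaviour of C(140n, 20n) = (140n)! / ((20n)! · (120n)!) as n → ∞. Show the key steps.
C(140n, 20n) ~ (823543/46656)^(20n) · sqrt(7/(12π·20n))

Write N = 20n. Apply Stirling to each factorial:
  (7N)! ~ sqrt(2π·7N) · (7N/e)^(7N),
  N! ~ sqrt(2π N) · (N/e)^N,
  (6N)! ~ sqrt(2π·6N) · (6N/e)^(6N).
The exponential factors combine to (7N)^(7N) / (N^N · (6N)^(6N)) = 7^(7N)/6^(6N) = (7^7/6^6)^N = (823543/46656)^N.
The square-root prefactors combine to sqrt(2π·7N) / (sqrt(2π N)·sqrt(2π·6N)) = sqrt(7 / (2π·6·N)) = sqrt(7/(12π·20n)).
Substituting N = 20n: C(140n, 20n) ~ (823543/46656)^(20n) · sqrt(7/(12π·20n)).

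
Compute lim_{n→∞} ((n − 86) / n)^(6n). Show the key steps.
lim = e^(−516)

Rewrite as (1 − 86/n)^(6n). By the standard limit (1 + x/n)^n → e^x, we have (1 − 86/n)^n → e^(−86), and raising to the 6th power gives e^(−516).
More precisely, ln[(1 − 86/n)^(6n)] = 6n · ln(1 − 86/n) = 6n · (-86/n + O(1/n^2)) = -516 + O(1/n) → -516.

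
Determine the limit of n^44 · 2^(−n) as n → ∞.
lim = 0

Exponentials with base > 1 dominate every fixed polynomial: for any fixed c, n^c / 2^n → 0 as n → ∞ (e.g. by the ratio test, or by writing 2^n = e^(n ln 2) and noting e^(n ln 2) / n^c → ∞). Hence n^44 · 2^(−n) = n^44 / 2^n → 0.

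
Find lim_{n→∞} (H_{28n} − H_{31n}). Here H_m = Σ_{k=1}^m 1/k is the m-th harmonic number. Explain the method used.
lim = ln(28/31)

Euler-Maclaurin gives H_m = ln m + γ + 1/(2m) + O(1/m^2). The γ and O(1/m) terms cancel in the difference:
  H_{28n} − H_{31n} = ln(28n) − ln(31n) + O(1/n) = ln(28/31) + O(1/n).
Hence the limit is ln(28/31).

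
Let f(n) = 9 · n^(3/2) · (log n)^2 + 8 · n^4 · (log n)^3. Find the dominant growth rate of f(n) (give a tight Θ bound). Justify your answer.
f(n) ∈ Θ(n^4 · (log n)^3)

Compare the terms by growth order. For large n, n^a · (log n)^b dominates n^a' · (log n)^b' iff a > a', or (a = a' and b > b'). Ranking the 2 terms shows the dominant one is 8 · n^4 · (log n)^3. Hence f(n) ∈ Θ(n^4 · (log n)^3).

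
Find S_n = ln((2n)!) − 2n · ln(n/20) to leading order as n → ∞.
S_n ~ 2n · (ln 40 − 1) + O(ln n)

Stirling: ln((2n)!) = 2n ln(2n) − 2n + O(ln n).
  S_n = 2n ln(2n) − 2n − 2n ln(n/20) + O(ln n)
      = 2n ln(2n) − 2n ln n + 2n ln 20 − 2n + O(ln n)
      = 2n ln 2 + 2n ln 20 − 2n + O(ln n)
      = 2n (ln 40 − 1) + O(ln n).
Numerically ln(40) − 1 ≈ 2.6889.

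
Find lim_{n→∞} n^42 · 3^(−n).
lim = 0

Exponentials with base > 1 dominate every fixed polynomial: for any fixed c, n^c / 3^n → 0 as n → ∞ (e.g. by the ratio test, or by writing 3^n = e^(n ln 3) and noting e^(n ln 3) / n^c → ∞). Hence n^42 · 3^(−n) = n^42 / 3^n → 0.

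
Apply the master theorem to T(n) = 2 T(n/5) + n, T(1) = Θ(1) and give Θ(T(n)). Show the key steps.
T(n) = Θ(n)

log_5 2 ≈ 0.431. f(n) = n dominates n^(log_5 2) since 1 > 0.431, and the regularity condition a·f(n/b) = 2·(n/5)^1 = (2/5)·n ≤ c·f(n) holds with c = 2/5 ≈ 0.4 < 1. So this is Case 3: T(n) = Θ(f(n)) = Θ(n).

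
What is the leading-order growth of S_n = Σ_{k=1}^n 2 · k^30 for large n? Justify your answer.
S_n ~ 2 · n^31 / 31

By integral comparison (Euler-Maclaurin), Σ_{k=1}^n 2 · k^30 = 2 · ∫_0^n x^30 dx + O(n^30) = 2 · n^31/31 + O(n^30). (Equivalently, Faulhaber's formula gives the same leading term.)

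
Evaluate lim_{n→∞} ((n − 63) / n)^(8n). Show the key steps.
lim = e^(−504)

Rewrite as (1 − 63/n)^(8n). By the standard limit (1 + x/n)^n → e^x, we have (1 − 63/n)^n → e^(−63), and raising to the 8th power gives e^(−504).
More precisely, ln[(1 − 63/n)^(8n)] = 8n · ln(1 − 63/n) = 8n · (-63/n + O(1/n^2)) = -504 + O(1/n) → -504.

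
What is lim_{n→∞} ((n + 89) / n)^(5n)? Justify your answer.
lim = e^445

Rewrite as (1 + 89/n)^(5n). By the standard limit (1 + x/n)^n → e^x, we have (1 + 89/n)^n → e^89, and raising to the 5th power gives e^445.
More precisely, ln[(1 + 89/n)^(5n)] = 5n · ln(1 + 89/n) = 5n · (89/n + O(1/n^2)) = 445 + O(1/n) → 445.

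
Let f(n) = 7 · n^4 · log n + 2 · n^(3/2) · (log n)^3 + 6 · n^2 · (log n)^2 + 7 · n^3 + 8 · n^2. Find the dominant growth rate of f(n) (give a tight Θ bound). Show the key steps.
f(n) ∈ Θ(n^4 · log n)

Compare the terms by growth order. For large n, n^a · (log n)^b dominates n^a' · (log n)^b' iff a > a', or (a = a' and b > b'). Ranking the 5 terms shows the dominant one is 7 · n^4 · log n. Hence f(n) ∈ Θ(n^4 · log n).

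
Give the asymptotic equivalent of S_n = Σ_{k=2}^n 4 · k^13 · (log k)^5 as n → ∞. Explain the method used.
S_n ~ 2 · n^14 · (log n)^5 / 7

By integral comparison, S_n = ∫_1^n 4 · x^13 · (log x)^5 dx + O(n^13 · (log n)^5). For the integral, the leading term of ∫_1^n x^13 (log x)^5 dx is n^14/14 · (log n)^5 (by repeated integration by parts; each step lowers the log-exponent and produces a relatively O(1/log n) correction). Hence S_n ~ 2 · n^14 · (log n)^5 / 7.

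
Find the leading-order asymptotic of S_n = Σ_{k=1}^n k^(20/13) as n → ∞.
S_n ~ (13/33) · n^(33/13)

Integral comparison: Σ_{k=1}^n k^(20/13) = ∫_0^n x^(20/13) dx + O(n^(20/13)). The integral is n^(1 + 20/13) / (1 + 20/13) = n^((20+13)/13) / ((20+13)/13) = (13/33) · n^(33/13).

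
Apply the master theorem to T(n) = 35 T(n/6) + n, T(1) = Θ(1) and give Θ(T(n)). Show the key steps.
T(n) = Θ(n^(log_6 35))

Master theorem: compare f(n) = n to n^(log_6 35) where log_6 35 ≈ 1.984. Since 1 < log_6 35, we have f(n) = O(n^(log_6 35 − ε)) for some ε > 0 — Case 1. Hence T(n) = Θ(n^(log_6 35)).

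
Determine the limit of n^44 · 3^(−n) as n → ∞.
lim = 0

Exponentials with base > 1 dominate every fixed polynomial: for any fixed c, n^c / 3^n → 0 as n → ∞ (e.g. by the ratio test, or by writing 3^n = e^(n ln 3) and noting e^(n ln 3) / n^c → ∞). Hence n^44 · 3^(−n) = n^44 / 3^n → 0.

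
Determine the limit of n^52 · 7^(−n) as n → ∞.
lim = 0

Exponentials with base > 1 dominate every fixed polynomial: for any fixed c, n^c / 7^n → 0 as n → ∞ (e.g. by the ratio test, or by writing 7^n = e^(n ln 7) and noting e^(n ln 7) / n^c → ∞). Hence n^52 · 7^(−n) = n^52 / 7^n → 0.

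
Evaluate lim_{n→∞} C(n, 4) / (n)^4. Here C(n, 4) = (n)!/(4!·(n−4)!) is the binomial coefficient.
lim = 1/4! = 1/24

With N = n → ∞: C(N, 4) / N^4 = [N(N−1)…(N−3)] / (4! · N^4) = (1/4!) · 1 · (1 − 1/n) · (1 − 2/n) · (1 − 3/n). Each factor → 1 as N → ∞, so the limit is 1/4! = 1/24.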